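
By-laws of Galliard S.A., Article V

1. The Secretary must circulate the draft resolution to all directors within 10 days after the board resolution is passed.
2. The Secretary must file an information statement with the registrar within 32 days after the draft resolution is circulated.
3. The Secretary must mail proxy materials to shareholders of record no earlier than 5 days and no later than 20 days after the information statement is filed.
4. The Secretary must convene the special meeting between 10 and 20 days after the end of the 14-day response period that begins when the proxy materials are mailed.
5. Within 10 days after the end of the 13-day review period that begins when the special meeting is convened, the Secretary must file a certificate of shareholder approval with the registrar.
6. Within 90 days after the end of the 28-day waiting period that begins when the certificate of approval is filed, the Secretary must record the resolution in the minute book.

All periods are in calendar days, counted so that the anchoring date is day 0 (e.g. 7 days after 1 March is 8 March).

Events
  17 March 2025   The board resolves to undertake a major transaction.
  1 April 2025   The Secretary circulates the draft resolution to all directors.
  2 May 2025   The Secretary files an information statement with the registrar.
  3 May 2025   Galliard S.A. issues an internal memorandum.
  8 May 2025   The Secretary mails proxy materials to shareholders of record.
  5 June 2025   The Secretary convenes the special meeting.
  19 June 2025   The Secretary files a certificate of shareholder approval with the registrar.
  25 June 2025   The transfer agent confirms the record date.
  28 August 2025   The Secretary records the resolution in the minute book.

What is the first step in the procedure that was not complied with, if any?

Step 1

Step 1 — counting 10 days from 17 March 2025 (when the board resolution is passed) gives a deadline of 27 March 2025; done 1 April 2025 — 5 days late.
That is the first point of non-compliance.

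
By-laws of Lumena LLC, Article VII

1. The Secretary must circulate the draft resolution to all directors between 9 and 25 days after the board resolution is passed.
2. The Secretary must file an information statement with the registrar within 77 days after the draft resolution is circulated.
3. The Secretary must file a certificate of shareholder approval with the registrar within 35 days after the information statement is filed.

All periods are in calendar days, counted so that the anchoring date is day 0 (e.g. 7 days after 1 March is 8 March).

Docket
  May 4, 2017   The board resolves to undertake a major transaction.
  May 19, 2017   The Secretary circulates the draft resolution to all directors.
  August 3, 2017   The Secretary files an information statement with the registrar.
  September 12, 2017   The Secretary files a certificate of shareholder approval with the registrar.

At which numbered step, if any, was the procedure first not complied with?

Step 1: the window is 9–25 days after May 4, 2017 (when the board resolution is passed), so May 13, 2017 through May 29, 2017; May 19, 2017 falls inside that range.
Step 2: 77 days after May 19, 2017 (when the draft resolution is circulated) is August 4, 2017; completed August 3, 2017, before the deadline.
Step 3: 35 days after August 3, 2017 (when the information statement is filed) is September 7, 2017; done September 12, 2017 — 5 days late.

Step 3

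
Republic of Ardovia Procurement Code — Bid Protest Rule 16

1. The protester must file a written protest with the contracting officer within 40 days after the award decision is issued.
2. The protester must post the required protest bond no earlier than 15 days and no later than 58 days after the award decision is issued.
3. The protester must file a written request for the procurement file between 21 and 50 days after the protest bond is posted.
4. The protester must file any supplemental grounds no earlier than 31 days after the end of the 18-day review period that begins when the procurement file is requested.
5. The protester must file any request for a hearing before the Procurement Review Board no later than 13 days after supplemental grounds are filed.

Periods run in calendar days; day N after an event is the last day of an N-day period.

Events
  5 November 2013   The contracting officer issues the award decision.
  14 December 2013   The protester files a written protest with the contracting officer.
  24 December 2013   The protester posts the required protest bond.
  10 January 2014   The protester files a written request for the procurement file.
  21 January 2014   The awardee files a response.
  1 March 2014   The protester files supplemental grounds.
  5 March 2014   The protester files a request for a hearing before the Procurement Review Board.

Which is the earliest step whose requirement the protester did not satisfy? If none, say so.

Step 3

Step 1: 40 days after 5 November 2013 (when the award decision is issued) is 15 December 2013; 14 December 2013 is within that limit.
Step 2: the window is 15–58 days after 5 November 2013 (when the award decision is issued), so 20 November 2013 through 2 January 2014; done 24 December 2013, which is between those dates.
Step 3: the window is 21–50 days after 24 December 2013 (when the protest bond is posted), so 14 January 2014 through 12 February 2014; done 10 January 2014 — 4 days before the window opened.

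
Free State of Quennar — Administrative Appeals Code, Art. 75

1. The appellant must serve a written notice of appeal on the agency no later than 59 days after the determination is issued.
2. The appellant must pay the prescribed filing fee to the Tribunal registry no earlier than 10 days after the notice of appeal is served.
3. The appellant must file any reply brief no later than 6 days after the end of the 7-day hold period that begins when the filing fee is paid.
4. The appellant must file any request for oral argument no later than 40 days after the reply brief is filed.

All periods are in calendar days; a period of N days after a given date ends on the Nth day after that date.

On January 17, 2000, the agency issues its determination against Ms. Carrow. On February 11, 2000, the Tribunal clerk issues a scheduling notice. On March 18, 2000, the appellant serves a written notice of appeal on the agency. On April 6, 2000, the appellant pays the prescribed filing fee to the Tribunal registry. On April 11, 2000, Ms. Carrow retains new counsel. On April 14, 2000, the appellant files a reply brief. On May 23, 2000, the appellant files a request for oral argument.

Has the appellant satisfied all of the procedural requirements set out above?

No

(1) due by January 17, 2000 + 59 days = March 16, 2000; done March 18, 2000 — 2 days late.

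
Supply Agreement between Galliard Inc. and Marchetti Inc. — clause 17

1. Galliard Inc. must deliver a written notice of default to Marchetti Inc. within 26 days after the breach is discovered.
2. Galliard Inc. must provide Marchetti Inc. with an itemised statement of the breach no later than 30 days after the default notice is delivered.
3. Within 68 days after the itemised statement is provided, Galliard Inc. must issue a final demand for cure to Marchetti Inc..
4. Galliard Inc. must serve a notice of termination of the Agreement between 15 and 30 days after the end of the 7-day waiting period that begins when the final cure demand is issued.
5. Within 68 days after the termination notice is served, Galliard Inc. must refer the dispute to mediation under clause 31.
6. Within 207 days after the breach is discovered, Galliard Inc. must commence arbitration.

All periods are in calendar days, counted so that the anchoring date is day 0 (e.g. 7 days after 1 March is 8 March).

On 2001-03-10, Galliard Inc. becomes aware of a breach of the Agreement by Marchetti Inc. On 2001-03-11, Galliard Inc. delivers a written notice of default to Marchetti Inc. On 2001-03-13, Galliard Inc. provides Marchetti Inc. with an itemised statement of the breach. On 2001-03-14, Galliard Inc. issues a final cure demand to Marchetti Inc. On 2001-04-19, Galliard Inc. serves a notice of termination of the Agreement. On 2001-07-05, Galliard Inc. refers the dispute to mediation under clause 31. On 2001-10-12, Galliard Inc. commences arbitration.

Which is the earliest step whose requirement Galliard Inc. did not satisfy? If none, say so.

Step 5

Step 1 — counting 26 days from 2001-03-10 (when the breach is discovered) gives a deadline of 2001-04-05; 2001-03-11 is within that limit.
Step 2 — counting 30 days from 2001-03-11 (when the default notice is delivered) gives a deadline of 2001-04-10; 2001-03-13 is within that limit.
Step 3 — counting 68 days from 2001-03-13 (when the itemised statement is provided) gives a deadline of 2001-05-20; done 2001-03-14 — timely.
Step 4 — 15 and 30 days from 2001-03-21 (end of the 7-day waiting period, which began when the final cure demand is issued on 2001-03-14) are 2001-04-05 and 2001-04-20 respectively; 2001-04-19 falls inside that range.
Step 5 — counting 68 days from 2001-04-19 (when the termination notice is served) gives a deadline of 2001-06-26; done 2001-07-05 — 9 days late.
That is the first point of non-compliance.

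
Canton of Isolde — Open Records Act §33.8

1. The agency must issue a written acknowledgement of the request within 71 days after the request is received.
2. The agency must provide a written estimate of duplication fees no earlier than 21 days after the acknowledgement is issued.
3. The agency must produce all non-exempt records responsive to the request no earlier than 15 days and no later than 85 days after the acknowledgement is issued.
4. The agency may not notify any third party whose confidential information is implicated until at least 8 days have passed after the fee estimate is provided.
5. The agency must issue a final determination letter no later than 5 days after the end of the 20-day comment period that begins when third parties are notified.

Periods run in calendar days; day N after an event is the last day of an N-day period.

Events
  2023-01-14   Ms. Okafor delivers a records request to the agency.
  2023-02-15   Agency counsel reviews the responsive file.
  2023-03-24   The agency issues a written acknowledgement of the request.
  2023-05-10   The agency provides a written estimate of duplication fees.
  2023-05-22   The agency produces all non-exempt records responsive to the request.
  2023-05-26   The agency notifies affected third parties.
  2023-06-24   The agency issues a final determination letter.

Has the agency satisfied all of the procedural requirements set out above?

Step 1: 71 days after 2023-01-14 (when the request is received) is 2023-03-26; 2023-03-24 is within that limit.
Step 2: the earliest permitted date is 21 days after 2023-03-24 (when the acknowledgement is issued), i.e. 2023-04-14; done 2023-05-10, after the minimum wait.
Step 3: the window is 15–85 days after 2023-03-24 (when the acknowledgement is issued), so 2023-04-08 through 2023-06-17; 2023-05-22 falls inside that range.
Step 4: the earliest permitted date is 8 days after 2023-05-10 (when the fee estimate is provided), i.e. 2023-05-18; 2023-05-26 is on or after that date.
Step 5: 5 days after 2023-06-15 (end of the 20-day comment period, which began when third parties are notified on 2023-05-26) is 2023-06-20; not done until 2023-06-24, 4 days after the deadline.
The procedure was therefore not followed at step 5.

No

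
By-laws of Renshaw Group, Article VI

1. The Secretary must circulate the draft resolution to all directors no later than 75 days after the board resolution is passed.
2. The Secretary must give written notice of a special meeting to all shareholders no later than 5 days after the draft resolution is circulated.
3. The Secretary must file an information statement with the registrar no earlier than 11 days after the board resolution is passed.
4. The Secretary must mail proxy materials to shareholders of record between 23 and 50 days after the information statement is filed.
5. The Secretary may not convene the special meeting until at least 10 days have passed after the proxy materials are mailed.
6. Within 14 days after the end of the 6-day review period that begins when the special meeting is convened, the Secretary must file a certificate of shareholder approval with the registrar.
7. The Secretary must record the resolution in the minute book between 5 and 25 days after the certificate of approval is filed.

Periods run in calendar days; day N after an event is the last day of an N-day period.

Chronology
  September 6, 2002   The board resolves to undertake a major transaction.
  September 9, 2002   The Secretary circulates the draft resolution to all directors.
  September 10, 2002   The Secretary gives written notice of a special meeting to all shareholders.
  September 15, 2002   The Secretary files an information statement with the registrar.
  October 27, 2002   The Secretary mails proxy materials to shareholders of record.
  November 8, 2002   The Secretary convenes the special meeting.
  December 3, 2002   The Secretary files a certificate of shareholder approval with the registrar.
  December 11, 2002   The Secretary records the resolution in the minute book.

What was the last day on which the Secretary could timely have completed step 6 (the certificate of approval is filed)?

November 28, 2002

The special meeting is convened on November 8, 2002; the 6-day review period therefore ends November 14, 2002, and step 6 runs from that date. 14 days after November 14, 2002 is November 28, 2002.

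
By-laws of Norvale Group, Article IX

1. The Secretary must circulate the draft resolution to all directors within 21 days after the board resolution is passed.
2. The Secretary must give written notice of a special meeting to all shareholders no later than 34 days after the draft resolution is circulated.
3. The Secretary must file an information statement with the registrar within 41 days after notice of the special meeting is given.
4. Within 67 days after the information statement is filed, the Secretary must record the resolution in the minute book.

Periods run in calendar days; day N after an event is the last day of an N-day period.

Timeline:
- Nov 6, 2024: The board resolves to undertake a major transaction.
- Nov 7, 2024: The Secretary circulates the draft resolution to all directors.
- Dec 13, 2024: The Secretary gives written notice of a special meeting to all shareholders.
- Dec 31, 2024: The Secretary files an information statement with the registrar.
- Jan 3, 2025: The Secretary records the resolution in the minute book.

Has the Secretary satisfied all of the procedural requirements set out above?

Step 1: 21 days after Nov 6, 2024 (when the board resolution is passed) is Nov 27, 2024; Nov 7, 2024 is within that limit.
Step 2: 34 days after Nov 7, 2024 (when the draft resolution is circulated) is Dec 11, 2024; not done until Dec 13, 2024, 2 days after the deadline.
That is the first point of non-compliance.

No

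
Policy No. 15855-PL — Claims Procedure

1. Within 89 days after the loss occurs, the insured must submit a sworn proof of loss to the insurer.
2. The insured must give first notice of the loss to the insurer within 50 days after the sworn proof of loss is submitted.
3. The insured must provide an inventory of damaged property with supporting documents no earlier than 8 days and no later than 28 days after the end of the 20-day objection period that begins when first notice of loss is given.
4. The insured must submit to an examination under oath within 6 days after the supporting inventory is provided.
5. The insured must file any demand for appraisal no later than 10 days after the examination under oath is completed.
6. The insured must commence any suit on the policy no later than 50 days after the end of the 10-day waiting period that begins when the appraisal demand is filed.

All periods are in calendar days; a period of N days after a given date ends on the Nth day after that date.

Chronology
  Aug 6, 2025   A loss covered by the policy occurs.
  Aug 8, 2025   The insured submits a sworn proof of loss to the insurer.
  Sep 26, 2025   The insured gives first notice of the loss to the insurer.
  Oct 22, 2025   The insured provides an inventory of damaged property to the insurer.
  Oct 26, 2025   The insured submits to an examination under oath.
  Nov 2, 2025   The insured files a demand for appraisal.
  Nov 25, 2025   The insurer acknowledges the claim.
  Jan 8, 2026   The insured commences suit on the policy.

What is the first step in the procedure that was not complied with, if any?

Step 3

(1) due by Aug 6, 2025 + 89 days = Nov 3, 2025; Aug 8, 2025 is within that limit.
(2) due by Aug 8, 2025 + 50 days = Sep 27, 2025; done Sep 26, 2025 — timely.
(3) the permitted window runs from Oct 16, 2025 + 8 = Oct 24, 2025 to Oct 16, 2025 + 28 = Nov 13, 2025; done Oct 22, 2025 — 2 days before the window opened.
The procedure was therefore not followed at step 3.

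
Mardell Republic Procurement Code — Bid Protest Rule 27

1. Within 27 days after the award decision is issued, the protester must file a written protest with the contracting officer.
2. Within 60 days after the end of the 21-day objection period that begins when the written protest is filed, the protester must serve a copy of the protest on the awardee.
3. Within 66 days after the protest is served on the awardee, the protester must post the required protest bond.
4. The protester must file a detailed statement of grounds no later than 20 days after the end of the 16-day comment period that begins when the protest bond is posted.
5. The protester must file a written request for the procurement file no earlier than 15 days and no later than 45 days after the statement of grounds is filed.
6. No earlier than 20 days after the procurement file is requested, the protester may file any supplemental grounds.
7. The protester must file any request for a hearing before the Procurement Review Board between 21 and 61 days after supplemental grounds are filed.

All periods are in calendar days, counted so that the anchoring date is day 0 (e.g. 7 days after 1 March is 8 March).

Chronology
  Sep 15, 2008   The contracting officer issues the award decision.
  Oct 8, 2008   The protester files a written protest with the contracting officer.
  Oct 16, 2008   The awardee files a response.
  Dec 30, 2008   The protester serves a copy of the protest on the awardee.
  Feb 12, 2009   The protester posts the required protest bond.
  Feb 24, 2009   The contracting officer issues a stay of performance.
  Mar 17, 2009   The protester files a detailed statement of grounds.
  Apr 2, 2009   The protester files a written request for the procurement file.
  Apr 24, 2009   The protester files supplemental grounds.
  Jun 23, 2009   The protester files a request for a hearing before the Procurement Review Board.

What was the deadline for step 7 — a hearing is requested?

Step 7 runs from Apr 24, 2009, when supplemental grounds are filed. The window is 21–61 days after Apr 24, 2009; it closes on Jun 24, 2009.

Jun 24, 2009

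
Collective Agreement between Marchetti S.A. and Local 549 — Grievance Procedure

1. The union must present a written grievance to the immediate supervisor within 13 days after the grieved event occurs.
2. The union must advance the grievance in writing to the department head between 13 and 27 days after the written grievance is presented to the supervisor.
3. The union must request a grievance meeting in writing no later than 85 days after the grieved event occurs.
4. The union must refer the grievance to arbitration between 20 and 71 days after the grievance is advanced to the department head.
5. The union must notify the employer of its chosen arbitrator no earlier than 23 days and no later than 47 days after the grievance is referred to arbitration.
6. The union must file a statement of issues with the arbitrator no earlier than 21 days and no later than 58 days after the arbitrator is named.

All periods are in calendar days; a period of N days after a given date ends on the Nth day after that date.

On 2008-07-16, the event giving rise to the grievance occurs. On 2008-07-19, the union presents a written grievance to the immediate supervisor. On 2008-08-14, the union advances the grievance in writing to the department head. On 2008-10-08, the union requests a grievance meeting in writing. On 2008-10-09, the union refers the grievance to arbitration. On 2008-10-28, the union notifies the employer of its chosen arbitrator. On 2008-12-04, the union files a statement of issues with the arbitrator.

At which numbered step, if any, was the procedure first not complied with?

Step 5

Step 1 — counting 13 days from 2008-07-16 (when the grieved event occurs) gives a deadline of 2008-07-29; completed 2008-07-19, before the deadline.
Step 2 — 13 and 27 days from 2008-07-19 (when the written grievance is presented to the supervisor) are 2008-08-01 and 2008-08-15 respectively; 2008-08-14 falls inside that range.
Step 3 — counting 85 days from 2008-07-16 (when the grieved event occurs) gives a deadline of 2008-10-09; 2008-10-08 is within that limit.
Step 4 — 20 and 71 days from 2008-08-14 (when the grievance is advanced to the department head) are 2008-09-03 and 2008-10-24 respectively; 2008-10-09 falls inside that range.
Step 5 — 23 and 47 days from 2008-10-09 (when the grievance is referred to arbitration) are 2008-11-01 and 2008-11-25 respectively; done 2008-10-28 — 4 days before the window opened.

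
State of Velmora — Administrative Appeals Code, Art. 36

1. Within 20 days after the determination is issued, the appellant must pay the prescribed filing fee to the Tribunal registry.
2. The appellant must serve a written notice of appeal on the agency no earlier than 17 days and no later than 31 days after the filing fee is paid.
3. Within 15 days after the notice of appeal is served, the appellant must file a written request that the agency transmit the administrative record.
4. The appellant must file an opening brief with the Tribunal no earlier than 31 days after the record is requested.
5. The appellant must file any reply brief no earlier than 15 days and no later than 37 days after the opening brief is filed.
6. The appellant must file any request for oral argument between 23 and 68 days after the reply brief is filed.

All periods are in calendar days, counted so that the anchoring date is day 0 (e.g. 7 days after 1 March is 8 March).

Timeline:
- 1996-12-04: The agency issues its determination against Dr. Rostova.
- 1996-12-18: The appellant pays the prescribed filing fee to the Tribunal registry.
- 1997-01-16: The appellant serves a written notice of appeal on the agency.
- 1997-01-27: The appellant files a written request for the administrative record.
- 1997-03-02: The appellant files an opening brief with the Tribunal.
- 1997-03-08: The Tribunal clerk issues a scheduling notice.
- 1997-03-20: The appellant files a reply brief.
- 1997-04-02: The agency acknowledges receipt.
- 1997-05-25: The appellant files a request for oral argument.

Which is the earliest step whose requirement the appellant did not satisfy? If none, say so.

None — every step was satisfied

Step 1: 20 days after 1996-12-04 (when the determination is issued) is 1996-12-24; completed 1996-12-18, before the deadline.
Step 2: the window is 17–31 days after 1996-12-18 (when the filing fee is paid), so 1997-01-04 through 1997-01-18; 1997-01-16 falls inside that range.
Step 3: 15 days after 1997-01-16 (when the notice of appeal is served) is 1997-01-31; done 1997-01-27 — timely.
Step 4: the earliest permitted date is 31 days after 1997-01-27 (when the record is requested), i.e. 1997-02-27; 1997-03-02 is on or after that date.
Step 5: the window is 15–37 days after 1997-03-02 (when the opening brief is filed), so 1997-03-17 through 1997-04-08; done 1997-03-20, which is between those dates.
Step 6: the window is 23–68 days after 1997-03-20 (when the reply brief is filed), so 1997-04-12 through 1997-05-27; 1997-05-25 falls inside that range.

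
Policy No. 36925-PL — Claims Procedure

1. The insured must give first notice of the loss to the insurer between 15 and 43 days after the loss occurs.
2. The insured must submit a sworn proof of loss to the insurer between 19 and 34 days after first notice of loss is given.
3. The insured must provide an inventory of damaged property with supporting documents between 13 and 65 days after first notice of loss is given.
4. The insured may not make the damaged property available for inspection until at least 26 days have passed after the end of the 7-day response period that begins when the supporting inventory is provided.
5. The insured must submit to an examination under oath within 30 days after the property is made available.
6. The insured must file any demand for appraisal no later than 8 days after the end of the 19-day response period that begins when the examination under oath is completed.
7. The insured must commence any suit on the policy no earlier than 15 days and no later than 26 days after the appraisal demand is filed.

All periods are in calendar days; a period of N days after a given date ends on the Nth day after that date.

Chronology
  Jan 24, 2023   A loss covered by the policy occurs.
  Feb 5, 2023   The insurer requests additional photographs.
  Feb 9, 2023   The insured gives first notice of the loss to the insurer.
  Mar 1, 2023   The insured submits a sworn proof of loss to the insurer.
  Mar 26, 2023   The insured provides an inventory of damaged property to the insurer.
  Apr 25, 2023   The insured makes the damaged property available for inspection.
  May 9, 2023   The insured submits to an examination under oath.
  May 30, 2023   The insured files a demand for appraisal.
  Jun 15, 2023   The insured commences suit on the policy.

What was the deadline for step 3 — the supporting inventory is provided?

Apr 15, 2023

Step 3 runs from Feb 9, 2023, when first notice of loss is given. The window is 13–65 days after Feb 9, 2023; it closes on Apr 15, 2023.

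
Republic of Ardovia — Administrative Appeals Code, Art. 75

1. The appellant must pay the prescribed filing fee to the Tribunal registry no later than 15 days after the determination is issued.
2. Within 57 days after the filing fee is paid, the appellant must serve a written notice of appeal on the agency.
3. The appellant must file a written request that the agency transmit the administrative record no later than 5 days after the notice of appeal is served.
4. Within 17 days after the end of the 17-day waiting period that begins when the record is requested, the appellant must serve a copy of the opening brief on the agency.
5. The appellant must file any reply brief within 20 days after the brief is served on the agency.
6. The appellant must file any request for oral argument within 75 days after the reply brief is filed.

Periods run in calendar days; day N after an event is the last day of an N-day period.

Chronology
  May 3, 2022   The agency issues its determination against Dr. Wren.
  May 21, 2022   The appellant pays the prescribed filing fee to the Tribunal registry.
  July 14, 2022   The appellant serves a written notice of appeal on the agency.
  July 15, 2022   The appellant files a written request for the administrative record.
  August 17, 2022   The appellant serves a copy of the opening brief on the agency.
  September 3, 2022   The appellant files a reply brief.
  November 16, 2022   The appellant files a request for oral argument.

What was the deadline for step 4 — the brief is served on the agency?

August 18, 2022

The record is requested on July 15, 2022; the 17-day waiting period therefore ends August 1, 2022, and step 4 runs from that date. 17 days after August 1, 2022 is August 18, 2022.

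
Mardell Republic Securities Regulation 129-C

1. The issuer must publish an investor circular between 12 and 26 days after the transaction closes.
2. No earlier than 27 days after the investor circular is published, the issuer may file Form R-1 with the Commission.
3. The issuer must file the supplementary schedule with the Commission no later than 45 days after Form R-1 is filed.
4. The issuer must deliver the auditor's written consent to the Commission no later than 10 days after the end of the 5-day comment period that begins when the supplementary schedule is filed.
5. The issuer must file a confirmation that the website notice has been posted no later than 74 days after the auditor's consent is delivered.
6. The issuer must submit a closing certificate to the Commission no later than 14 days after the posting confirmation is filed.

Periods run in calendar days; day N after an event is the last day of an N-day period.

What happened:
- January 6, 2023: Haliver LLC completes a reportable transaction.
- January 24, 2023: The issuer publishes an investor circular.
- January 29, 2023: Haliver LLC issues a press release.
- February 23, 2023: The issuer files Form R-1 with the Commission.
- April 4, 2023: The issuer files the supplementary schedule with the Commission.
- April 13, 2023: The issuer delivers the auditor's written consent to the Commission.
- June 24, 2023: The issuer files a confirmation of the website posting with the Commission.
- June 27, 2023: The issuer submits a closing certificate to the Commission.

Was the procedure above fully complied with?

Step 1: the window is 12–26 days after January 6, 2023 (when the transaction closes), so January 18, 2023 through February 1, 2023; done January 24, 2023, which is between those dates.
Step 2: the earliest permitted date is 27 days after January 24, 2023 (when the investor circular is published), i.e. February 20, 2023; February 23, 2023 is on or after that date.
Step 3: 45 days after February 23, 2023 (when Form R-1 is filed) is April 9, 2023; completed April 4, 2023, before the deadline.
Step 4: 10 days after April 9, 2023 (end of the 5-day comment period, which began when the supplementary schedule is filed on April 4, 2023) is April 19, 2023; April 13, 2023 is within that limit.
Step 5: 74 days after April 13, 2023 (when the auditor's consent is delivered) is June 26, 2023; done June 24, 2023 — timely.
Step 6: 14 days after June 24, 2023 (when the posting confirmation is filed) is July 8, 2023; done June 27, 2023 — timely.

Yes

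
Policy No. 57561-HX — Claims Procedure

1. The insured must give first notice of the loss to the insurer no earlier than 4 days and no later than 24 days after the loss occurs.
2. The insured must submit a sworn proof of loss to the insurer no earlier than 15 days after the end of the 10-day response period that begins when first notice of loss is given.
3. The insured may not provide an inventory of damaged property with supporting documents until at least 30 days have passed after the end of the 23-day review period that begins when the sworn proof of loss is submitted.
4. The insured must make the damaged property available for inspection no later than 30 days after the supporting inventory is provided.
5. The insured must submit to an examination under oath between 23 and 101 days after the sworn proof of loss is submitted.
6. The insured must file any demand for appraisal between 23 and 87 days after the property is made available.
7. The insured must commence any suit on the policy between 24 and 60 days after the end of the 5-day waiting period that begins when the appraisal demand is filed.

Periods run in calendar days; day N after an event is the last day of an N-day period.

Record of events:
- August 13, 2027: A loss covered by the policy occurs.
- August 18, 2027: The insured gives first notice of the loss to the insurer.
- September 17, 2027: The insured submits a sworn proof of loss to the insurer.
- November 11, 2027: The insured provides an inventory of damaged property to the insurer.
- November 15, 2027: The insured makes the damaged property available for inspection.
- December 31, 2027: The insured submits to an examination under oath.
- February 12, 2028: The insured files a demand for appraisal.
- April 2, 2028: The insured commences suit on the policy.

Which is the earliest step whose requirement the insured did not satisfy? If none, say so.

Step 1: the window is 4–24 days after August 13, 2027 (when the loss occurs), so August 17, 2027 through September 6, 2027; August 18, 2027 falls inside that range.
Step 2: the earliest permitted date is 15 days after August 28, 2027 (end of the 10-day response period, which began when first notice of loss is given on August 18, 2027), i.e. September 12, 2027; done September 17, 2027, after the minimum wait.
Step 3: the earliest permitted date is 30 days after October 10, 2027 (end of the 23-day review period, which began when the sworn proof of loss is submitted on September 17, 2027), i.e. November 9, 2027; done November 11, 2027 — permitted.
Step 4: 30 days after November 11, 2027 (when the supporting inventory is provided) is December 11, 2027; done November 15, 2027 — timely.
Step 5: the window is 23–101 days after September 17, 2027 (when the sworn proof of loss is submitted), so October 10, 2027 through December 27, 2027; December 31, 2027 is 4 days past the end of the window.
That is the first point of non-compliance.

Step 5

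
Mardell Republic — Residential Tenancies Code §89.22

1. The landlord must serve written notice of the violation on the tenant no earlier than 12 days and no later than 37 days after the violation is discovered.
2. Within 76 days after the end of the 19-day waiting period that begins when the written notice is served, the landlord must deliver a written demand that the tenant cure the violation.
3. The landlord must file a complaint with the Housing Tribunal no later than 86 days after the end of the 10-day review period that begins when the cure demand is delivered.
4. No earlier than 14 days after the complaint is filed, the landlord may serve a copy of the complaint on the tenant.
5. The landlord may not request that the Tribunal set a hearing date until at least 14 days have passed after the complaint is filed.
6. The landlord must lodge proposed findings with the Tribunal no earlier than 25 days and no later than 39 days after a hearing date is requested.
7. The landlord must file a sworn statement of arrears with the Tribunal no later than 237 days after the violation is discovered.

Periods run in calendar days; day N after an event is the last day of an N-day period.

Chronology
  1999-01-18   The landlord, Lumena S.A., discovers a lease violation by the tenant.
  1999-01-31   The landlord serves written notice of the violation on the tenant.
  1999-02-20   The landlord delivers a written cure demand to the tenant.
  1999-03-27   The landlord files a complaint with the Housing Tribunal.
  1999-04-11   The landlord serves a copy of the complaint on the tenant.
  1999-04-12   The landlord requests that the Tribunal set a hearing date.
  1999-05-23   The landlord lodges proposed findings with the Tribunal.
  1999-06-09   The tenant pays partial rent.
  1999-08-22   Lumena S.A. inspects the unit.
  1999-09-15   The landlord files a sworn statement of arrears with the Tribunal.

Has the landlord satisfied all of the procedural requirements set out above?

Step 1: the window is 12–37 days after 1999-01-18 (when the violation is discovered), so 1999-01-30 through 1999-02-24; done 1999-01-31, which is between those dates.
Step 2: 76 days after 1999-02-19 (end of the 19-day waiting period, which began when the written notice is served on 1999-01-31) is 1999-05-06; done 1999-02-20 — timely.
Step 3: 86 days after 1999-03-02 (end of the 10-day review period, which began when the cure demand is delivered on 1999-02-20) is 1999-05-27; 1999-03-27 is within that limit.
Step 4: the earliest permitted date is 14 days after 1999-03-27 (when the complaint is filed), i.e. 1999-04-10; done 1999-04-11 — permitted.
Step 5: the earliest permitted date is 14 days after 1999-03-27 (when the complaint is filed), i.e. 1999-04-10; done 1999-04-12, after the minimum wait.
Step 6: the window is 25–39 days after 1999-04-12 (when a hearing date is requested), so 1999-05-07 through 1999-05-21; 1999-05-23 is 2 days past the end of the window.
That is the first point of non-compliance.

No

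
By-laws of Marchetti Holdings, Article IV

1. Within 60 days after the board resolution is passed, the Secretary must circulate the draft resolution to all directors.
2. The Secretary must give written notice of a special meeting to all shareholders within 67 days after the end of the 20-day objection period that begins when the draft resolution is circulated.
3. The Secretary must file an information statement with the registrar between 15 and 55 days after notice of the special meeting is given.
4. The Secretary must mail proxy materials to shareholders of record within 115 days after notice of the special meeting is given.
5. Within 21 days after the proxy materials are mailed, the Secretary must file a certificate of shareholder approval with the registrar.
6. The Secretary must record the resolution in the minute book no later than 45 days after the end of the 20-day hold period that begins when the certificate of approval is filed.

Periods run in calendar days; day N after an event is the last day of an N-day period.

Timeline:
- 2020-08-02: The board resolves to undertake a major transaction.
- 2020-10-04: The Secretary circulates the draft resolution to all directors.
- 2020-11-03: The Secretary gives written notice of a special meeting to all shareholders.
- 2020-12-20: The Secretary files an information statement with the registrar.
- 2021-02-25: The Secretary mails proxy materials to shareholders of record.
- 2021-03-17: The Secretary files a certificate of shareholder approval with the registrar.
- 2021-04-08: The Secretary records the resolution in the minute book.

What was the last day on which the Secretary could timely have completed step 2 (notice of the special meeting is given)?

The draft resolution is circulated on 2020-10-04; the 20-day objection period therefore ends 2020-10-24, and step 2 runs from that date. 67 days after 2020-10-24 is 2020-12-30.

2020-12-30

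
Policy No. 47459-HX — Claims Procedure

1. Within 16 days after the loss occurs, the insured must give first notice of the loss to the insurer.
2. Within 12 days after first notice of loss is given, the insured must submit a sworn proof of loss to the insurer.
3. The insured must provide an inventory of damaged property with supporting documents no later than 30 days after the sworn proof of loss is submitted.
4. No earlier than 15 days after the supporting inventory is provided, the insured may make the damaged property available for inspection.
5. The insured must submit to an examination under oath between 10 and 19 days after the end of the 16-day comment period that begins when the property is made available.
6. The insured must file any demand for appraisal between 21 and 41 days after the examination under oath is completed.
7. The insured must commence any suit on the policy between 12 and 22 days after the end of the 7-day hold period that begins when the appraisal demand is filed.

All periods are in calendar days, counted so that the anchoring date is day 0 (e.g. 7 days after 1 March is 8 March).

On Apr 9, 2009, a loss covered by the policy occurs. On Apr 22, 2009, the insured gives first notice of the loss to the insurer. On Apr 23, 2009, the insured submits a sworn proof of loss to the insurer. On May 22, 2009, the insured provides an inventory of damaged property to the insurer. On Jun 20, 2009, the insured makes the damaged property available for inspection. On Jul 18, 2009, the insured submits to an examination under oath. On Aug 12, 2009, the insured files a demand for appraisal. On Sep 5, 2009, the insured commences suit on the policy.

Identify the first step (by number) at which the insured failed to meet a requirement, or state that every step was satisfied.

None — every step was satisfied

Step 1 — counting 16 days from Apr 9, 2009 (when the loss occurs) gives a deadline of Apr 25, 2009; Apr 22, 2009 is within that limit.
Step 2 — counting 12 days from Apr 22, 2009 (when first notice of loss is given) gives a deadline of May 4, 2009; Apr 23, 2009 is within that limit.
Step 3 — counting 30 days from Apr 23, 2009 (when the sworn proof of loss is submitted) gives a deadline of May 23, 2009; done May 22, 2009 — timely.
Step 4 — must wait 15 days from May 22, 2009 (when the supporting inventory is provided), so not before Jun 6, 2009; Jun 20, 2009 is on or after that date.
Step 5 — 10 and 19 days from Jul 6, 2009 (end of the 16-day comment period, which began when the property is made available on Jun 20, 2009) are Jul 16, 2009 and Jul 25, 2009 respectively; done Jul 18, 2009, which is between those dates.
Step 6 — 21 and 41 days from Jul 18, 2009 (when the examination under oath is completed) are Aug 8, 2009 and Aug 28, 2009 respectively; done Aug 12, 2009 — within the window.
Step 7 — 12 and 22 days from Aug 19, 2009 (end of the 7-day hold period, which began when the appraisal demand is filed on Aug 12, 2009) are Aug 31, 2009 and Sep 10, 2009 respectively; done Sep 5, 2009, which is between those dates.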